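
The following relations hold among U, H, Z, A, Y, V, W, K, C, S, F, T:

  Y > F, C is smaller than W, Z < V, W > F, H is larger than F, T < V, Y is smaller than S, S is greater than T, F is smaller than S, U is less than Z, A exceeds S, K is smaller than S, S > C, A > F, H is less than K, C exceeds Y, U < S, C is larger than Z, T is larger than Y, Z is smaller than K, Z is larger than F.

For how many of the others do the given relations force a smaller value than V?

Directly below V: T, Z.
One step further: F, Y, U (5 so far).
No other element is forced below V by the given relations, so the count is 5.

5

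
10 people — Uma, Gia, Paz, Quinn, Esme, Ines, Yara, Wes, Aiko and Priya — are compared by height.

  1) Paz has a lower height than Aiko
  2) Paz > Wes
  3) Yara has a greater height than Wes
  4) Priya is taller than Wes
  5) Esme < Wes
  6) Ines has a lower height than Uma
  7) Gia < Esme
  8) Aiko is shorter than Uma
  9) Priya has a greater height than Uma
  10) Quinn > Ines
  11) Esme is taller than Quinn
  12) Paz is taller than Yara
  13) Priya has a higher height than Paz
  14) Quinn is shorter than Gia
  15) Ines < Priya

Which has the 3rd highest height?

Piecing the relations together gives one ordering: Ines < Quinn < Gia < Esme < Wes < Yara < Paz < Aiko < Uma < Priya.
The 3rd largest is Aiko.

Aiko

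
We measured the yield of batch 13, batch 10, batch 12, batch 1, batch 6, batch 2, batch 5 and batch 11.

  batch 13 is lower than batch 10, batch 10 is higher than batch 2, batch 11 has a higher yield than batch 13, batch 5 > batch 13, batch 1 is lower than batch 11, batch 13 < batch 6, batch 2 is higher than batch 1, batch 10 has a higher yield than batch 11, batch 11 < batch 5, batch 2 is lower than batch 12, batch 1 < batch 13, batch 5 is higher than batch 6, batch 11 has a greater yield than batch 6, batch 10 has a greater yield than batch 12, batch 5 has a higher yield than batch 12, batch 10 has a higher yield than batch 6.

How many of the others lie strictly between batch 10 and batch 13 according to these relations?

2

Chaining upward from batch 13 reaches: batch 6, batch 11, batch 5.
Chaining downward from batch 10 reaches: batch 1, batch 6, batch 11, batch 2, batch 12.
Strictly between batch 13 and batch 10 are those in both lists: batch 6, batch 11 — 2 elements.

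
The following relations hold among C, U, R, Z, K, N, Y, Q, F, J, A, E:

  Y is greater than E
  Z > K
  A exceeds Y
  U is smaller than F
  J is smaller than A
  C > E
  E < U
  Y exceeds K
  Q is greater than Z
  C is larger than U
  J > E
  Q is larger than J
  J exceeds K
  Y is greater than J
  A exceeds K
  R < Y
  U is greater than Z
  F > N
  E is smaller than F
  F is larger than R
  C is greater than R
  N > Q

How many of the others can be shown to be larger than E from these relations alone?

Directly above E: J, Y, U, F, C.
One step further: Q, A (7 so far).
One step further: N (8 so far).
No other element is forced above E by the given relations, so the count is 8.

8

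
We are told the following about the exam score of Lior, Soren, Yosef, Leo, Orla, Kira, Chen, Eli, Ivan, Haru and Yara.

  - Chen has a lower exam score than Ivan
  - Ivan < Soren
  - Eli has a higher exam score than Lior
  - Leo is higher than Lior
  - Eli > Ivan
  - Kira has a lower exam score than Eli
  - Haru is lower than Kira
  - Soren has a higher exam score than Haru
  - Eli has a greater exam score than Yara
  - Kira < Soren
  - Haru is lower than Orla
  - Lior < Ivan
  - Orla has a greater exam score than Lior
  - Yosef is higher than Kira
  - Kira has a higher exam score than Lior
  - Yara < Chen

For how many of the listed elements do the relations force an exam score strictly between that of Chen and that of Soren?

The relations place Chen below Soren. An element lies strictly between them when it is forced above Chen and also forced below Soren.
Above Chen: {Ivan, Eli}. Below Soren: {Haru, Lior, Yara, Kira, Ivan}.
Intersection: {Ivan} — 1.

1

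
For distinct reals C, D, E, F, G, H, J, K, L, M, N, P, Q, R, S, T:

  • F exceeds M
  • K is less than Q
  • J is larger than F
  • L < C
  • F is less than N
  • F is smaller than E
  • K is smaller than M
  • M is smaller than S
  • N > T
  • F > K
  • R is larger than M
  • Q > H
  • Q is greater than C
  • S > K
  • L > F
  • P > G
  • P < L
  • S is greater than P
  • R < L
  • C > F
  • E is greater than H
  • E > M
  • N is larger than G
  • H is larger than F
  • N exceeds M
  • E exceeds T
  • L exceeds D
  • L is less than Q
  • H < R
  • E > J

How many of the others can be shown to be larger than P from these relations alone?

4

From P the given relations immediately reach L, S.
From those, C, Q — 4 in total.
No other element is forced above P by the given relations, so the count is 4.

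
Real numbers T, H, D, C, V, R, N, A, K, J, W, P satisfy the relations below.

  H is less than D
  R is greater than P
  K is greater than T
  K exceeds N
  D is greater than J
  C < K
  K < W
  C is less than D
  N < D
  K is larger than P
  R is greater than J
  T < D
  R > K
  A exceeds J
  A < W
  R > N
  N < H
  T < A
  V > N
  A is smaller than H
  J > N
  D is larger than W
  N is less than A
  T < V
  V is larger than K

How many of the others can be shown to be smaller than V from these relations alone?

5

Directly below V: T, N, K.
One step further: P, C (5 so far).
No other element is forced below V by the given relations, so the count is 5.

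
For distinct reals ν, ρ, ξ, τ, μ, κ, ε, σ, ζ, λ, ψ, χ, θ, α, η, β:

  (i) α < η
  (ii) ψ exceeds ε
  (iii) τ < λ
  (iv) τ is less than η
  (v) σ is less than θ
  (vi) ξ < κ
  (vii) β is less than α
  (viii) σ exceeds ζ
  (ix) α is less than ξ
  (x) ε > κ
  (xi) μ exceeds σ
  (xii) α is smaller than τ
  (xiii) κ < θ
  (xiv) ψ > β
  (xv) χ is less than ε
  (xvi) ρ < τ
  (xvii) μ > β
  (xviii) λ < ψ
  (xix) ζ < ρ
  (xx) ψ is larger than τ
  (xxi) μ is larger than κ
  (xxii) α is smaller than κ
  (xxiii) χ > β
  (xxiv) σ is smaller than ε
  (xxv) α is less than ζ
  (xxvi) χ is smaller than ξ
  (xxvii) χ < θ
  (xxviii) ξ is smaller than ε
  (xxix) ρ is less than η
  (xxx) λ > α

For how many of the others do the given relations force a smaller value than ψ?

From ψ the given relations immediately reach β, τ, λ, ε.
From those, α, χ, ξ, κ, σ, ρ — 10 in total.
From those, ζ — 11 in total.
No other element is forced below ψ by the given relations, so the count is 11.

11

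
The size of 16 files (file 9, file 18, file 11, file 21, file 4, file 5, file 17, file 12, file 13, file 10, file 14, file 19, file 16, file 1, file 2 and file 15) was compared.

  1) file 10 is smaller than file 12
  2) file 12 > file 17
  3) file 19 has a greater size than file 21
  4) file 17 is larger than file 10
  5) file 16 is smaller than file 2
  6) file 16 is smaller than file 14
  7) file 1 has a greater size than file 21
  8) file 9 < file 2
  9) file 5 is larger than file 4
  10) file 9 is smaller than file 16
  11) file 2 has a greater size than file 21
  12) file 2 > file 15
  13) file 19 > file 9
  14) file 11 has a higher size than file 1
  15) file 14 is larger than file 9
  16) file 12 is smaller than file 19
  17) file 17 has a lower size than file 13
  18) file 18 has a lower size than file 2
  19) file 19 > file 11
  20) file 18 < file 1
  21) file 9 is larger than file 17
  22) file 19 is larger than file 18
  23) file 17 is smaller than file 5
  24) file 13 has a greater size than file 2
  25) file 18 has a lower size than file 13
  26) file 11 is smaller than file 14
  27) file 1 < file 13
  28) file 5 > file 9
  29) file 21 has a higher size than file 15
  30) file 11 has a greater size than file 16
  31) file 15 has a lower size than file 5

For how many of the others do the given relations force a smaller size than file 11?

The elements the relations force below file 11 are file 10, file 17, file 18, file 9, file 15, file 16, file 21, file 1 — no chain reaches any other.
That is 8.

8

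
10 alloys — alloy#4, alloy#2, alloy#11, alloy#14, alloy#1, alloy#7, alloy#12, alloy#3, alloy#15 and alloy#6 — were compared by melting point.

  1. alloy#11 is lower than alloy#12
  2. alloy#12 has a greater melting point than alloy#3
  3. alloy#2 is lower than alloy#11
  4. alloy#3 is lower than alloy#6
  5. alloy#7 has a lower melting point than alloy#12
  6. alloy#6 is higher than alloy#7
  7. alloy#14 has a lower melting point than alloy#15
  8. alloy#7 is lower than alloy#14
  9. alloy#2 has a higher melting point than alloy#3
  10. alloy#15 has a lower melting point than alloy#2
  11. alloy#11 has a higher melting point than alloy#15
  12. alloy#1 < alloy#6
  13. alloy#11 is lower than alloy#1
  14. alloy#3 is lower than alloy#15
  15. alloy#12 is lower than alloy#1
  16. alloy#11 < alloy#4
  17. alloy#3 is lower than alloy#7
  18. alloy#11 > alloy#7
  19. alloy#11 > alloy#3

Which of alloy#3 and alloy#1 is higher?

Link the given pairs in sequence: alloy#3 < alloy#7; alloy#7 < alloy#14; alloy#14 < alloy#15; alloy#15 < alloy#2; alloy#2 < alloy#11; alloy#11 < alloy#1.
Chaining these gives alloy#3 < alloy#7 < alloy#14 < alloy#15 < alloy#2 < alloy#11 < alloy#1.
So alloy#3 < alloy#1; alloy#1 is the higher of the two.

alloy#1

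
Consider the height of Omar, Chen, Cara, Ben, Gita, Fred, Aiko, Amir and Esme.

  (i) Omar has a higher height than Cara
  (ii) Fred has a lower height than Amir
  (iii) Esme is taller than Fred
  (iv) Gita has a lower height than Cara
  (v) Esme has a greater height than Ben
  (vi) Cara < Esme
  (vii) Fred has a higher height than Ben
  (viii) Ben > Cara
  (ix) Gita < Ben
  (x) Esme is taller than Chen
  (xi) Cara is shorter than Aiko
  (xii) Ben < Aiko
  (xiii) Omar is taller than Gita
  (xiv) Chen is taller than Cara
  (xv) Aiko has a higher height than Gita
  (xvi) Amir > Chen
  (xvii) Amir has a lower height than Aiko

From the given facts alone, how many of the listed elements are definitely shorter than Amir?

5

Directly below Amir: Chen, Fred.
One step further: Cara, Ben (4 so far).
One step further: Gita (5 so far).
No other element is forced below Amir by the given relations, so the count is 5.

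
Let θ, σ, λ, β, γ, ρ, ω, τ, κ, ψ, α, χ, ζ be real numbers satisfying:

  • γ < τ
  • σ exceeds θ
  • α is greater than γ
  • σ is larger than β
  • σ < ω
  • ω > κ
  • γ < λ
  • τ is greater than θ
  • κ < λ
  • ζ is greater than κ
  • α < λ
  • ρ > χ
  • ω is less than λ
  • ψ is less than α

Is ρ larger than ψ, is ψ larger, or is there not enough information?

undetermined

Following every chain through ψ: above ψ we get α, λ.
ρ is not reached, and no chain runs the other way from ρ to ψ.
So the given relations leave the order of ψ and ρ undetermined.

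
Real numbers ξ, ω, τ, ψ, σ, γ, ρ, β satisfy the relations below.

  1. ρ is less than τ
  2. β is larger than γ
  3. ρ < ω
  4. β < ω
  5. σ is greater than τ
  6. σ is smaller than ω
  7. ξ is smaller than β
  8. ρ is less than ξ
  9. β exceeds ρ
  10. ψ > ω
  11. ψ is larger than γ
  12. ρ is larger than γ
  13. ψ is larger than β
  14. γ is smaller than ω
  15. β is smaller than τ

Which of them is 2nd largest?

ω

Piecing the relations together gives one ordering: γ < ρ < ξ < β < τ < σ < ω < ψ.
Counting 2 from the largest end gives ω.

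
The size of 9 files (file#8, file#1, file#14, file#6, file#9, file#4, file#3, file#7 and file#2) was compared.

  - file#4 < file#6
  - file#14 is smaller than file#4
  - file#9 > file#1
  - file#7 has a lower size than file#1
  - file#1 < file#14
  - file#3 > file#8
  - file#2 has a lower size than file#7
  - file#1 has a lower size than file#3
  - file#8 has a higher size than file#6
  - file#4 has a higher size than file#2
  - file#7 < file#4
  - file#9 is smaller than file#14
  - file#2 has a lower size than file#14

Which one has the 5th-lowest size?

file#14

Piecing the relations together gives one ordering: file#2 < file#7 < file#1 < file#9 < file#14 < file#4 < file#6 < file#8 < file#3.
The 5th smallest is file#14.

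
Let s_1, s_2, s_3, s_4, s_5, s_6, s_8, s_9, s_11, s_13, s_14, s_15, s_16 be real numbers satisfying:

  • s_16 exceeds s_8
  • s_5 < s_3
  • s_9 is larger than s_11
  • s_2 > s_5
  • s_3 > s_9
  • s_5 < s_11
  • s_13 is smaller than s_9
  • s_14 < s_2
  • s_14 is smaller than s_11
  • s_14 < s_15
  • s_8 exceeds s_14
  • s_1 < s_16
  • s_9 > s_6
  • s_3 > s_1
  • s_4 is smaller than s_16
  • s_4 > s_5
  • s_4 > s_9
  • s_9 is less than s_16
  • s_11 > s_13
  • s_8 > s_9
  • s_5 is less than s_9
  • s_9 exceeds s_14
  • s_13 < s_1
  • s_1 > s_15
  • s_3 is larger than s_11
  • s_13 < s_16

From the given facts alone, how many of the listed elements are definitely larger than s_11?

5

Directly above s_11: s_9, s_3.
One step further: s_8, s_4, s_16 (5 so far).
Nothing else is reachable above s_11; 5 in all.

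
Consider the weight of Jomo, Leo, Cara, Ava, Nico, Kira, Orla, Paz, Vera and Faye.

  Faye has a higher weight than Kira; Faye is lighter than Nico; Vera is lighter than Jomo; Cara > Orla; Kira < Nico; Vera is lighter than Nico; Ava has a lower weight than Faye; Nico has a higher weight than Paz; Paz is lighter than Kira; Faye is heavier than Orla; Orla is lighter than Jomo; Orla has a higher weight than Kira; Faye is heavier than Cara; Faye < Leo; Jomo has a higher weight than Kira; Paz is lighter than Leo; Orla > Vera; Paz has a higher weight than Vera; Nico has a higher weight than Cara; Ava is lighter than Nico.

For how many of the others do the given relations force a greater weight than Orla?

5

Directly above Orla: Cara, Faye, Jomo.
One step further: Nico, Leo (5 so far).
Nothing else is reachable above Orla; 5 in all.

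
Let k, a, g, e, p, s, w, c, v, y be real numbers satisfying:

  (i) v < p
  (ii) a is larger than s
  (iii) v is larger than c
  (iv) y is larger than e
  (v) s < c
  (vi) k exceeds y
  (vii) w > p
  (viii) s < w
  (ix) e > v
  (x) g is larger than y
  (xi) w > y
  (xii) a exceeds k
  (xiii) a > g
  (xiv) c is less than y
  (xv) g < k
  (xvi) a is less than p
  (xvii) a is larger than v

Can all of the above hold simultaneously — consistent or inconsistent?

Every relation is compatible with s < c < v < e < y < g < k < a < p < w; the set is consistent.

consistent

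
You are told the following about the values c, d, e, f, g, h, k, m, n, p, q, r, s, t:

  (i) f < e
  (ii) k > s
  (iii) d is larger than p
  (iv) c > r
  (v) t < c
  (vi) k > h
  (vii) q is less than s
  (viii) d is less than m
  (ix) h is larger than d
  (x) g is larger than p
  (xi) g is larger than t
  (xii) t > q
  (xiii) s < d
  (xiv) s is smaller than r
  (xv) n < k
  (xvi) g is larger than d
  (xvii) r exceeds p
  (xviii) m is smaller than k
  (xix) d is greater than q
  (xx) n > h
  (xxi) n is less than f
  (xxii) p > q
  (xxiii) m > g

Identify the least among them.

s is not least since q < s; p is not least since q < p; d is not least since s < d; h is not least since d < h; r is not least since p < r; t is not least since q < t; g is not least since d < g; n is not least since h < n; m is not least since d < m; f is not least since n < f; k is not least since m < k; e is not least since f < e; c is not least since r < c.
Only q has nothing below it, so q is the least.

q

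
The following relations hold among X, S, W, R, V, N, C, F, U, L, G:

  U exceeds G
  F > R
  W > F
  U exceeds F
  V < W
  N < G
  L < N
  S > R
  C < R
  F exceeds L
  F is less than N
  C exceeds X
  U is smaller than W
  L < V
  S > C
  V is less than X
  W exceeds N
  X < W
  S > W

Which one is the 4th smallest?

Chaining the given pairs: L < V < X < C < R < F < N < G < U < W < S.
The 4th smallest is C.

C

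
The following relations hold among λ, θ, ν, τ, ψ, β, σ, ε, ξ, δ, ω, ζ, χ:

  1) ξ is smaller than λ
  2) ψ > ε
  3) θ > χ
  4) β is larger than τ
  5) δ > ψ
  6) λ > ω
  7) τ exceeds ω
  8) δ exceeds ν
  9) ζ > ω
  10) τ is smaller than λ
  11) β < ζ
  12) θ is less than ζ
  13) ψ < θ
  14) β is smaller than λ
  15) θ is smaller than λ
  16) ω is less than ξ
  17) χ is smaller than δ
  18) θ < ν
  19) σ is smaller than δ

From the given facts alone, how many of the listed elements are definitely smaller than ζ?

7

The elements the relations force below ζ are ω, χ, ε, τ, β, ψ, θ — no chain reaches any other.
That is 7.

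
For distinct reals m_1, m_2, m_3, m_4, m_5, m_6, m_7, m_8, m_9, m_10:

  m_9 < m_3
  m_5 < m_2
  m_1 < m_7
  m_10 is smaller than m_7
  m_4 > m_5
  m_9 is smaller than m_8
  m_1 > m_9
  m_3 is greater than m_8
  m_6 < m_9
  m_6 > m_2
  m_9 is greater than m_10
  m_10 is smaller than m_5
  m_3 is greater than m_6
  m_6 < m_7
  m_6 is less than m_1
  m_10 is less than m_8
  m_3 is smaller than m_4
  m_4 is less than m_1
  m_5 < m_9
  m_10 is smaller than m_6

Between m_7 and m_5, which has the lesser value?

Link the given pairs in sequence: m_5 < m_2; m_2 < m_6; m_6 < m_9; m_9 < m_8; m_8 < m_3; m_3 < m_4; m_4 < m_1; m_1 < m_7.
Together: m_5 < m_2 < m_6 < m_9 < m_8 < m_3 < m_4 < m_1 < m_7.
So m_5 < m_7; m_5 is the smaller of the two.

m_5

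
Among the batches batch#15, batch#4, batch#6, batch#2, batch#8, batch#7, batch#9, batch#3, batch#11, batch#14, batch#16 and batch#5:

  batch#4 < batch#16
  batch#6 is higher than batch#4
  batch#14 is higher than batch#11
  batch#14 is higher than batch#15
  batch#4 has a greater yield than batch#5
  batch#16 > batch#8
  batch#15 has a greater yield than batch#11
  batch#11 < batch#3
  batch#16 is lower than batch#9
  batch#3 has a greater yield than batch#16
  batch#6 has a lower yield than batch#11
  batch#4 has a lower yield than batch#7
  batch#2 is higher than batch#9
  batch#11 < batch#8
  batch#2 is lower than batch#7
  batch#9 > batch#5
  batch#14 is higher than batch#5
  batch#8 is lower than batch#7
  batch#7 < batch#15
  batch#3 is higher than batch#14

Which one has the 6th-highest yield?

batch#9

The consecutive relations fix a unique order: batch#5 < batch#4 < batch#6 < batch#11 < batch#8 < batch#16 < batch#9 < batch#2 < batch#7 < batch#15 < batch#14 < batch#3.
The 6th largest is batch#9.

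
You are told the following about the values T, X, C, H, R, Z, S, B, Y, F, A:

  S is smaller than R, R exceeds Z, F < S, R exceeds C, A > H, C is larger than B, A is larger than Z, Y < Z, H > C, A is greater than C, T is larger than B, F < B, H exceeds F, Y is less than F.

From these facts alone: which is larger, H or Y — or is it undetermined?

Y < F and F < B give Y < B.
With B < C: Y < F < B < C.
Then C < H extends the chain to H.
So H is larger.

H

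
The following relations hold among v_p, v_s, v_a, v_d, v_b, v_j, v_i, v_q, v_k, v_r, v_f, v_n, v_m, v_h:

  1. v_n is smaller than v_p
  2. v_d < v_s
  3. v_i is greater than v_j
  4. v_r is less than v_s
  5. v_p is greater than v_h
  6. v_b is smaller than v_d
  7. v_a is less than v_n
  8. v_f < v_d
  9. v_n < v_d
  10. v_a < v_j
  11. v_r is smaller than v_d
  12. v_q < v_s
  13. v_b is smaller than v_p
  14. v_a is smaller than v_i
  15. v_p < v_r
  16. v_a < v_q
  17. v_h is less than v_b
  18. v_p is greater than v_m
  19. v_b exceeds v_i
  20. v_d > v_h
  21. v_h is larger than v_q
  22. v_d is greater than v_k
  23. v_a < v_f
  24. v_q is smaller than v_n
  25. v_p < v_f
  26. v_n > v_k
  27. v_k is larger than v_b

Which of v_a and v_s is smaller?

v_a < v_q and v_q < v_h give v_a < v_h.
Then v_h < v_b extends the chain to v_b.
Then v_b < v_k extends the chain to v_k.
Then v_k < v_n extends the chain to v_n.
With v_n < v_p: v_a < v_q < v_h < v_b < v_k < v_n < v_p.
Then v_p < v_f extends the chain to v_f.
Then v_f < v_d extends the chain to v_d.
Then v_d < v_s extends the chain to v_s.
So v_a < v_s; v_a is the smaller of the two.

v_a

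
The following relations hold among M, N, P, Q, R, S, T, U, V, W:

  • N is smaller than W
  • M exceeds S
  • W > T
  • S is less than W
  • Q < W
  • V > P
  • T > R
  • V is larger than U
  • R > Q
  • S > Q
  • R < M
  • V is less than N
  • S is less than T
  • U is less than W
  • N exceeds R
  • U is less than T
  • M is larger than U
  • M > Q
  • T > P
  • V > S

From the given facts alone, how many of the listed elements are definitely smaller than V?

4

The elements the relations force below V are Q, P, U, S — no chain reaches any other.
That is 4.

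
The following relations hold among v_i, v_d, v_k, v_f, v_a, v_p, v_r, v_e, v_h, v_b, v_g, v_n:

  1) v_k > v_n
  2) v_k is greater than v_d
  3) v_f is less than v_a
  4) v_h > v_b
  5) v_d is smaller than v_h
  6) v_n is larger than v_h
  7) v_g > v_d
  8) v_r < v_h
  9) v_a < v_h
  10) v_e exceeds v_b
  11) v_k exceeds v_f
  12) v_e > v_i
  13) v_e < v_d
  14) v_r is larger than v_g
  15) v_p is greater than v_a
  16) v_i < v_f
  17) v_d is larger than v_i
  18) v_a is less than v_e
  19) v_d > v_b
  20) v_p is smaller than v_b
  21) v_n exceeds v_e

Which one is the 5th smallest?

v_b

The consecutive relations fix a unique order: v_i < v_f < v_a < v_p < v_b < v_e < v_d < v_g < v_r < v_h < v_n < v_k.
Counting 5 from the smallest end gives v_b.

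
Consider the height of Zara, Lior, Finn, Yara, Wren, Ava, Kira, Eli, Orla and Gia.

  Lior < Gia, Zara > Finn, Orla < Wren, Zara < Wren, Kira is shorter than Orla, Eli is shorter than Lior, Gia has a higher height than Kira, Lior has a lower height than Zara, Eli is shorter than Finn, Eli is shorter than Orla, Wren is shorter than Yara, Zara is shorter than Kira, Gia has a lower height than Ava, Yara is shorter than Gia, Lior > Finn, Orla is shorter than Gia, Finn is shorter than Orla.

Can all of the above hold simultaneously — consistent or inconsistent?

The single ordering Eli < Finn < Lior < Zara < Kira < Orla < Wren < Yara < Gia < Ava satisfies every listed relation, so no contradiction arises.

consistent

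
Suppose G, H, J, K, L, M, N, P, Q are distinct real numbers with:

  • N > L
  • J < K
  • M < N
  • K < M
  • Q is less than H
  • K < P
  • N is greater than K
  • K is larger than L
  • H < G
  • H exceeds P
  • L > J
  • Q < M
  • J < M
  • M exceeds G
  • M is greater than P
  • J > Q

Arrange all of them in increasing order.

Nothing is placed below Q, so it is least; from there Q < J; J < L; L < K; K < P; P < H; H < G; G < M; M < N, each given directly.

Q < J < L < K < P < H < G < M < N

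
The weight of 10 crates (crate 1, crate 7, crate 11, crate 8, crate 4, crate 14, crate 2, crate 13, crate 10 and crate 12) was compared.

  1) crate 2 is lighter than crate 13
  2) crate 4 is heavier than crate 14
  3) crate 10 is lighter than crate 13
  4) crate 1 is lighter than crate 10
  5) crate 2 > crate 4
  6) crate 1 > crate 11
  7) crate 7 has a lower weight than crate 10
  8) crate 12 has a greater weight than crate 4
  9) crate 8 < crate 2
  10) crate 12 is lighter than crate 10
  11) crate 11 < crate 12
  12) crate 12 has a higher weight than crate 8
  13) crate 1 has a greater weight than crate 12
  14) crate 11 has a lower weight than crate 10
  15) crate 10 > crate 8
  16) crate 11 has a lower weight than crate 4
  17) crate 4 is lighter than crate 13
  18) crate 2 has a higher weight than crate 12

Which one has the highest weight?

Chaining downward from crate 13: directly below it, crate 4, crate 2, crate 10; then crate 8, crate 14, crate 11, crate 7, crate 12, crate 1.
That covers every other element, and nothing is given above crate 13, so crate 13 is the highest weight.

crate 13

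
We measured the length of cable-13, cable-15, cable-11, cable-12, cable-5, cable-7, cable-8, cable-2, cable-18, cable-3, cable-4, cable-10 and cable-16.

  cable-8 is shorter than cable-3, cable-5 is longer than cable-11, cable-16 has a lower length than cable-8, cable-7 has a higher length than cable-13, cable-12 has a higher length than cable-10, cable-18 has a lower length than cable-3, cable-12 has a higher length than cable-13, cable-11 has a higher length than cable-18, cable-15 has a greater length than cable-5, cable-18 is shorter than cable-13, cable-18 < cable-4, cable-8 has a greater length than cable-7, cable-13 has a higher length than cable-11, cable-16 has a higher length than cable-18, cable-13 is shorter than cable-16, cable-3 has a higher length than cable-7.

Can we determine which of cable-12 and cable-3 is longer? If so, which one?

Following every chain through cable-12: below cable-12 we get cable-18, cable-10, cable-11, cable-13.
cable-3 is not reached, and no chain runs the other way from cable-3 to cable-12.
So the given relations leave the order of cable-12 and cable-3 undetermined.

undetermined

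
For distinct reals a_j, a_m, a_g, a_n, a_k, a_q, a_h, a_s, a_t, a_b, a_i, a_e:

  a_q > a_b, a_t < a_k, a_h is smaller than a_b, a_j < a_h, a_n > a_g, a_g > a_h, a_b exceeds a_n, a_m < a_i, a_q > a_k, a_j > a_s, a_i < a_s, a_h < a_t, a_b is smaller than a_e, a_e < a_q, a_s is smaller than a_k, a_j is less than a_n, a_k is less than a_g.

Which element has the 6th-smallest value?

a_t

Piecing the relations together gives one ordering: a_m < a_i < a_s < a_j < a_h < a_t < a_k < a_g < a_n < a_b < a_e < a_q.
Counting 6 from the smallest end gives a_t.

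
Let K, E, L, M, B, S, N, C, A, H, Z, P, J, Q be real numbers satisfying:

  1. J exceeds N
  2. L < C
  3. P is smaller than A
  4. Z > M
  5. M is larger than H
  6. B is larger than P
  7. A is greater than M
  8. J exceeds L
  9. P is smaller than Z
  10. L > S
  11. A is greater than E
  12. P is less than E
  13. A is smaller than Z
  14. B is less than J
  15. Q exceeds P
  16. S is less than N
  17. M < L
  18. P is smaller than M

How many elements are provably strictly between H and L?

The relations place H below L. An element lies strictly between them when it is forced above H and also forced below L.
Above H: {M, A, Z, J, C}. Below L: {S, P, M}.
Intersection: {M} — 1.

1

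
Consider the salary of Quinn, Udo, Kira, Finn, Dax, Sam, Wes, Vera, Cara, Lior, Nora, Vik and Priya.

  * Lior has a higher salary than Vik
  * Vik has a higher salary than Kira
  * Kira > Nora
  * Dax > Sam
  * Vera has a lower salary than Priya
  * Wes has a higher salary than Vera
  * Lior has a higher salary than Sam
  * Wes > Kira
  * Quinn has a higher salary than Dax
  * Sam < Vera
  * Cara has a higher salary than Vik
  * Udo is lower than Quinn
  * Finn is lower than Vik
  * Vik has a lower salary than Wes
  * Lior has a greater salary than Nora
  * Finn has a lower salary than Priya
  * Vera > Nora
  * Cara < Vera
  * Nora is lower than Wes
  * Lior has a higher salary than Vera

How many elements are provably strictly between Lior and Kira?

Chaining upward from Kira reaches: Vik, Cara, Vera, Wes, Priya.
Chaining downward from Lior reaches: Finn, Sam, Nora, Vik, Cara, Vera.
Strictly between Kira and Lior are those in both lists: Vik, Cara, Vera — 3 elements.

3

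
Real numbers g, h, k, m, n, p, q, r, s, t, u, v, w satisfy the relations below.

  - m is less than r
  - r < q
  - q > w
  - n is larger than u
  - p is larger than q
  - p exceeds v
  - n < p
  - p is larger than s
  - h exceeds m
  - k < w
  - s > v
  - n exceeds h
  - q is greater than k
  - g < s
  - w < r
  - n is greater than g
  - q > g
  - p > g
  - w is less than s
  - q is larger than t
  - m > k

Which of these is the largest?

Chaining downward from p: directly below it, v, g, n, q, s; then k, t, w, h, r, u; then m.
That covers every other element, and nothing is given above p, so p is the largest.

p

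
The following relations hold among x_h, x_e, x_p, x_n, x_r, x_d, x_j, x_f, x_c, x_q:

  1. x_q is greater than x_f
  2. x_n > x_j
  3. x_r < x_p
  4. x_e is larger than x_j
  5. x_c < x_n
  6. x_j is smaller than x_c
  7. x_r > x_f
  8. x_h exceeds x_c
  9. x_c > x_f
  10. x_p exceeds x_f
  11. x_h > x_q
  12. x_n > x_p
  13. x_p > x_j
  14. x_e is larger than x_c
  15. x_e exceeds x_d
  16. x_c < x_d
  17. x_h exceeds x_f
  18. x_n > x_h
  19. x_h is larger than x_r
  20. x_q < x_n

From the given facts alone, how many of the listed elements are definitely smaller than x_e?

From x_e the given relations immediately reach x_j, x_c, x_d.
From those, x_f — 4 in total.
Nothing else is reachable below x_e; 4 in all.

4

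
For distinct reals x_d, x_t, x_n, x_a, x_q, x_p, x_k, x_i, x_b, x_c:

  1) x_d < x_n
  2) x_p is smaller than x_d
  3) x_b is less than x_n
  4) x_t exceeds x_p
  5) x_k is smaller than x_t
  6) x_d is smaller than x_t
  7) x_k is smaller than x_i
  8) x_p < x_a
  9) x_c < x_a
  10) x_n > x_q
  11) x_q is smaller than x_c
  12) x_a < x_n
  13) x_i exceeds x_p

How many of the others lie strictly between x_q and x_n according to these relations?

2

Chaining upward from x_q reaches: x_c, x_a.
Chaining downward from x_n reaches: x_p, x_b, x_d, x_c, x_a.
Strictly between x_q and x_n are those in both lists: x_c, x_a — 2 elements.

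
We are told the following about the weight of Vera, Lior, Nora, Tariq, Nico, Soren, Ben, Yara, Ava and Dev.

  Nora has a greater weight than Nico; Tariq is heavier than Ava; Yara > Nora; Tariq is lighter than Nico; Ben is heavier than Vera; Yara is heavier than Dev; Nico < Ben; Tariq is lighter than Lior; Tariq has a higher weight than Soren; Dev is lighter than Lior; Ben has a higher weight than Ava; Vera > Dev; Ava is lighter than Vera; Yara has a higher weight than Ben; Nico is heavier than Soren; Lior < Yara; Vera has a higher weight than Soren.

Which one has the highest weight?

Yara

Soren is not greatest since Soren < Vera; Ava is not greatest since Ava < Tariq; Tariq is not greatest since Tariq < Nico; Dev is not greatest since Dev < Vera; Vera is not greatest since Vera < Ben; Lior is not greatest since Lior < Yara; Nico is not greatest since Nico < Ben; Nora is not greatest since Nora < Yara; Ben is not greatest since Ben < Yara.
Only Yara has nothing above it, so Yara is the highest weight.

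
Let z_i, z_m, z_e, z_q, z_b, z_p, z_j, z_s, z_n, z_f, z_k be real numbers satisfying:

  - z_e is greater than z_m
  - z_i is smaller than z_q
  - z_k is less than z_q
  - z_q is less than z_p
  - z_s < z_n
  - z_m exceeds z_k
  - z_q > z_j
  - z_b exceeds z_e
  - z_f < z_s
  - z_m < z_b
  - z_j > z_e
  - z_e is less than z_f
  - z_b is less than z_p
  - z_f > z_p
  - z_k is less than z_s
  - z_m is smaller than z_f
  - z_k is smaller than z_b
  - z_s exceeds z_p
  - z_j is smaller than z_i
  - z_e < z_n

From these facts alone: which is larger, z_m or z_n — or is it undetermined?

z_n

The relevant relations are z_m < z_e; z_e < z_j; z_j < z_i; z_i < z_q; z_q < z_p; z_p < z_f; z_f < z_s; z_s < z_n.
Chaining these gives z_m < z_e < z_j < z_i < z_q < z_p < z_f < z_s < z_n.
So z_n is larger.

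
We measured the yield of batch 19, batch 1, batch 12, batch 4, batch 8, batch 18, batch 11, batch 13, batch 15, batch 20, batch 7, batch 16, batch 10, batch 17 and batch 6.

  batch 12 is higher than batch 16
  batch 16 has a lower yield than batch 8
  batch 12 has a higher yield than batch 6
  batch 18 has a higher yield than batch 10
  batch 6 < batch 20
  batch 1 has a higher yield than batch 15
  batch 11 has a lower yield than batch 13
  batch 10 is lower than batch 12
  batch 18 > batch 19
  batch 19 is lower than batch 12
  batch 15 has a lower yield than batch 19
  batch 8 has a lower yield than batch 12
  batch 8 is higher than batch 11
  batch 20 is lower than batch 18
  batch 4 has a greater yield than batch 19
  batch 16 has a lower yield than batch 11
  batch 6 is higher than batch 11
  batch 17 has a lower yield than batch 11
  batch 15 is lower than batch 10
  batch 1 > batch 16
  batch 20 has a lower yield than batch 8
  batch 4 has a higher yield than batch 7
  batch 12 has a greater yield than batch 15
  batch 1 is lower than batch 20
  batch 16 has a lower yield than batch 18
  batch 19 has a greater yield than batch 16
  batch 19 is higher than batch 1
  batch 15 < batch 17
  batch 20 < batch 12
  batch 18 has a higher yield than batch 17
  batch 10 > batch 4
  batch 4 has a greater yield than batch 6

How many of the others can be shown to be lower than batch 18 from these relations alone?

Directly below batch 18: batch 16, batch 17, batch 20, batch 19, batch 10.
One step further: batch 15, batch 1, batch 6, batch 4 (9 so far).
One step further: batch 11, batch 7 (11 so far).
No other element is forced below batch 18 by the given relations, so the count is 11.

11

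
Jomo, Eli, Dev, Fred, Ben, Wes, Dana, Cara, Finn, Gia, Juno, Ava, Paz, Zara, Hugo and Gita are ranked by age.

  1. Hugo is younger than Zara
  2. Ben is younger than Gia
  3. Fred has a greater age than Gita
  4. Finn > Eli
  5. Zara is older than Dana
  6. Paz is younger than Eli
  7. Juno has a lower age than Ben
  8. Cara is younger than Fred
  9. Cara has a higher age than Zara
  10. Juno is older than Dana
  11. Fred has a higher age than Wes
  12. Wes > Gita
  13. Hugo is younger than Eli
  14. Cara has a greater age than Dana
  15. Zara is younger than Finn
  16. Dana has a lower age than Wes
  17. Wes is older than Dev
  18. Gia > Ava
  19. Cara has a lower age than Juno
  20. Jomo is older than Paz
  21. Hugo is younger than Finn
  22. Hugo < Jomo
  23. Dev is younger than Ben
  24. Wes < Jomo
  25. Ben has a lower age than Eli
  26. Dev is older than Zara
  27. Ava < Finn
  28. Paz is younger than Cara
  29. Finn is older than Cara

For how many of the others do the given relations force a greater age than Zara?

10

From Zara the given relations immediately reach Dev, Cara, Finn.
From those, Juno, Ben, Wes, Fred — 7 in total.
From those, Gia, Eli, Jomo — 10 in total.
No other element is forced above Zara by the given relations, so the count is 10.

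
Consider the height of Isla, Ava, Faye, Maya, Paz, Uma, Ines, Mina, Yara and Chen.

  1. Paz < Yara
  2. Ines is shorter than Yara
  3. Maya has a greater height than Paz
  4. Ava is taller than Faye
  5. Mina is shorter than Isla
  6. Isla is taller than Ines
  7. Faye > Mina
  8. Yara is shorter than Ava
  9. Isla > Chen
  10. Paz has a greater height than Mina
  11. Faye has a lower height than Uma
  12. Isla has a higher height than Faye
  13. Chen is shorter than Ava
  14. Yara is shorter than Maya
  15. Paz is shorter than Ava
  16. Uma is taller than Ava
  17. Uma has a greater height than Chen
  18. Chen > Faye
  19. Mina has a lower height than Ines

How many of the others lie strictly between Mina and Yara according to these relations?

2

Chaining upward from Mina reaches: Paz, Faye, Ines, Chen, Ava, Isla, Maya, Uma.
Chaining downward from Yara reaches: Paz, Ines.
Strictly between Mina and Yara are those in both lists: Paz, Ines — 2 elements.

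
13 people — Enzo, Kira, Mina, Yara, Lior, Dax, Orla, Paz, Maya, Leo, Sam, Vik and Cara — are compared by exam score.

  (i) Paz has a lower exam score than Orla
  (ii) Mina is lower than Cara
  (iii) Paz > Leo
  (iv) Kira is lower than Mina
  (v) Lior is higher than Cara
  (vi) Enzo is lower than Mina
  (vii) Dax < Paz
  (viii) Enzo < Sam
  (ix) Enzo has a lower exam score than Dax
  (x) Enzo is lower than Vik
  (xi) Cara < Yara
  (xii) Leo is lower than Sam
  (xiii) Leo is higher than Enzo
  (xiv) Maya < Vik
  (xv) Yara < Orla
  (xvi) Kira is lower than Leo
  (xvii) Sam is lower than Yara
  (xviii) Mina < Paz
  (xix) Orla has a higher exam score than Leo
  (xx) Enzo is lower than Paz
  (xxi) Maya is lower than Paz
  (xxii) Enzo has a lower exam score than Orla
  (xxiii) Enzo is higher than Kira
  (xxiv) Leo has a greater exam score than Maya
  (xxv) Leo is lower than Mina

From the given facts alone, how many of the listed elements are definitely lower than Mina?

4

The elements the relations force below Mina are Maya, Kira, Enzo, Leo — no chain reaches any other.
That is 4.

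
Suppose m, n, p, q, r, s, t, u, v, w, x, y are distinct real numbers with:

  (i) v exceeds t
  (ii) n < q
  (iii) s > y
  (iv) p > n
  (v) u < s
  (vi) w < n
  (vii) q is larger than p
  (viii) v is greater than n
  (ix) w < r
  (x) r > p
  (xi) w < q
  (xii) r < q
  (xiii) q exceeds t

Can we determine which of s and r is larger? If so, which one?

undetermined

Following every chain through r: above r we get q; below r we get w, n, p.
s is not reached, and no chain runs the other way from s to r.
So the given relations leave the order of r and s undetermined.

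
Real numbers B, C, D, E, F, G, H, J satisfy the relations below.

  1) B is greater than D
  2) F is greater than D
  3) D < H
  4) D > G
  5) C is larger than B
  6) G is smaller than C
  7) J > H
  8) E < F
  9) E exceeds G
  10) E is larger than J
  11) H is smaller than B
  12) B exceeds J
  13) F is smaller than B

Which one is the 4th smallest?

The consecutive relations fix a unique order: G < D < H < J < E < F < B < C.
The 4th smallest is J.

J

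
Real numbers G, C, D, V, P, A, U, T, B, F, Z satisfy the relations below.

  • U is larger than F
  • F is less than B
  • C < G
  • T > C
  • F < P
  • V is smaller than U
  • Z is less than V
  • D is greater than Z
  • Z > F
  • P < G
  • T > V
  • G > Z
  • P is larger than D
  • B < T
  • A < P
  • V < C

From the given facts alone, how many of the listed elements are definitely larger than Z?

From Z the given relations immediately reach D, V, G.
From those, C, P, U, T — 7 in total.
Nothing else is reachable above Z; 7 in all.

7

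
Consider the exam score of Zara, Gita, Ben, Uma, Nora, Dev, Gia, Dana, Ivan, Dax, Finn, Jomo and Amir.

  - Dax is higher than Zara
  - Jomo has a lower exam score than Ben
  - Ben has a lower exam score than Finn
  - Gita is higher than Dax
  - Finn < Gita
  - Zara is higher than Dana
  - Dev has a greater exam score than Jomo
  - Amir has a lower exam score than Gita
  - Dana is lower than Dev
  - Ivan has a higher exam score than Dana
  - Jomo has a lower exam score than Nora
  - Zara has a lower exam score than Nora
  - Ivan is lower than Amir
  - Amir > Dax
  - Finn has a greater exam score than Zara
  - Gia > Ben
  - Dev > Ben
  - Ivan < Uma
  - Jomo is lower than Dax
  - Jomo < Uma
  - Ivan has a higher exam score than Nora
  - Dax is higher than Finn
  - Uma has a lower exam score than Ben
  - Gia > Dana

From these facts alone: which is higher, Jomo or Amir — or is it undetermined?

Jomo < Nora and Nora < Ivan give Jomo < Ivan.
With Ivan < Uma: Jomo < Nora < Ivan < Uma.
Then Uma < Ben extends the chain to Ben.
Then Ben < Finn extends the chain to Finn.
Then Finn < Dax extends the chain to Dax.
With Dax < Amir: Jomo < Nora < Ivan < Uma < Ben < Finn < Dax < Amir.
So Amir is higher.

Amir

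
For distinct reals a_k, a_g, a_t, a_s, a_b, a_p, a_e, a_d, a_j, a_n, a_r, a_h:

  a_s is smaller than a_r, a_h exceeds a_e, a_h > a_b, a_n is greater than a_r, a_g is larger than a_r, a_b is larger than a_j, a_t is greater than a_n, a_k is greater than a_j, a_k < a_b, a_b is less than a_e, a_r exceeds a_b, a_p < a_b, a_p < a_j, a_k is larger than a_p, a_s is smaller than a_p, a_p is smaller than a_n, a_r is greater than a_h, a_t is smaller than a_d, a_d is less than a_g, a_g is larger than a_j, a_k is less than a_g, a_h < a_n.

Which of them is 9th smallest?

The consecutive relations fix a unique order: a_s < a_p < a_j < a_k < a_b < a_e < a_h < a_r < a_n < a_t < a_d < a_g.
The 9th smallest is a_n.

a_n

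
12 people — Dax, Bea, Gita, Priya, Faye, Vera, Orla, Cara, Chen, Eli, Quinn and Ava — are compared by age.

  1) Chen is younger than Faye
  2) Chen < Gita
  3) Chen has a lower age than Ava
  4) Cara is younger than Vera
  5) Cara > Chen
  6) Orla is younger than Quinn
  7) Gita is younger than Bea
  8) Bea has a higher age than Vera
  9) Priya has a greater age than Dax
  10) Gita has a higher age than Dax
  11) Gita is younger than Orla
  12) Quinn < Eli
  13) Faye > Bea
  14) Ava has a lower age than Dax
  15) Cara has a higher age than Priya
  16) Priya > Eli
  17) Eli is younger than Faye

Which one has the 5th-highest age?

Priya

Chaining the given pairs: Chen < Ava < Dax < Gita < Orla < Quinn < Eli < Priya < Cara < Vera < Bea < Faye.
The 5th largest is Priya.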